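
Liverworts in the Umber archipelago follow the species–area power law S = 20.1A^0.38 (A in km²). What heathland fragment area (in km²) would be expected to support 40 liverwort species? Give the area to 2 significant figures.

6.1 km²

40 = 20.1 × A^0.38  ⇒  A^0.38 = 40/20.1 = 1.99
ln A = ln(1.99) / 0.38 = 0.6882 / 0.38 = 1.8109
A = e^1.8109 ≈ 6.116 km²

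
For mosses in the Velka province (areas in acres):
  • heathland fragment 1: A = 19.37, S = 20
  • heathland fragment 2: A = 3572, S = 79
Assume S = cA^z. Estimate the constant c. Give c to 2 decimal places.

z = ln(S₂/S₁) / ln(A₂/A₁) = ln(79/20) / ln(3572/19.37) = 1.3737 / 5.2172 = 0.2633
c = S₁ / A₁^z = 20 / 19.37^0.2633 = 20 / 2.182 = 9.165

9.16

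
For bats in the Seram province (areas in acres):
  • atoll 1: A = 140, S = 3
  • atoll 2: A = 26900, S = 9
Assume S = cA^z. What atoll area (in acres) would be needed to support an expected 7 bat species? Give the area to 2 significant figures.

8100 acres

z = ln(9/3) / ln(26900/140) = 1.0986 / 5.2582 = 0.2089
c = 3 / 140^0.2089 = 3 / 2.808 = 1.068
A = (7/1.068)^(1/0.2089) ⇒ ln A = ln(6.552)/0.2089 = 8.9970
A = e^8.9970 ≈ 8079 acres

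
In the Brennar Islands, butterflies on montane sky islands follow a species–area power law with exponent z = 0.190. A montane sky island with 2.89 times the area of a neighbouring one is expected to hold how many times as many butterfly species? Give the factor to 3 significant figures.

S₂/S₁ = (A₂/A₁)^z = 2.89^0.19
ln(S₂/S₁) = 0.19 × ln 2.89 = 0.19 × 1.0613 = 0.2016
S₂/S₁ = e^0.2016 ≈ 1.223

1.22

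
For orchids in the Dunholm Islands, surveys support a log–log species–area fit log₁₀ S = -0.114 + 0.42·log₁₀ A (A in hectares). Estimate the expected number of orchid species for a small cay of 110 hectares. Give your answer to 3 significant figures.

5.54

S = 0.7691 × 110^0.42
ln S = ln 0.7691 + 0.42 × ln 110 = -0.2625 + 0.42 × 4.7005 = 1.7117
S = e^1.7117 ≈ 5.538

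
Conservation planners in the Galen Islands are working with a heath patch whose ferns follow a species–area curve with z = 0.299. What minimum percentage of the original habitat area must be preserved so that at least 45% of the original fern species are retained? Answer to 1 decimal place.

6.9%

Need (A_new/A_old)^0.299 = 0.45, so A_new/A_old = 0.45^(1/0.299) = 0.45^3.344
ln(A_new/A_old) = ln 0.45 / 0.299 = -0.7985 / 0.299 = -2.6706
A_new/A_old = e^-2.6706 ≈ 0.06921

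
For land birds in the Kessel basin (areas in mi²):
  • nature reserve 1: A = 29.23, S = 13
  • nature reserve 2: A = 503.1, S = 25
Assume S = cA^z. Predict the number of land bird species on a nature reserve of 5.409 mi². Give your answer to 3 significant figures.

8.82

z = ln(25/13) / ln(503.1/29.23) = 0.6539 / 2.8456 = 0.2298
c = 13 / 29.23^0.2298 = 13 / 2.172 = 5.985
S₃ = 5.985 × 5.409^0.2298 = 5.985 × 1.474 ≈ 8.822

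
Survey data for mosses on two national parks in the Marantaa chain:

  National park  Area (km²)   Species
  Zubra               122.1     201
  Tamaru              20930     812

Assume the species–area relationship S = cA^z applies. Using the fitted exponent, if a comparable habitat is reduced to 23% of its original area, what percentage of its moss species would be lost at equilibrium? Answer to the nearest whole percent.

33%

z = ln(812/201) / ln(20930/122.1) = 1.3962 / 5.1441 = 0.2714
S_new/S_old = (A_new/A_old)^z = 0.23^0.2714 = exp(0.2714 × -1.4697) = 0.6711
Fraction lost = 1 − 0.6711 = 0.3289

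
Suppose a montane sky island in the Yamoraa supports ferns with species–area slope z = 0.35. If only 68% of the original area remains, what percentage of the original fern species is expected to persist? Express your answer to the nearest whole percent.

S_new/S_old = (A_new/A_old)^z = 0.68^0.35
= exp(0.35 × ln 0.68) = exp(0.35 × -0.3857) = exp(-0.1350) ≈ 0.8737

87%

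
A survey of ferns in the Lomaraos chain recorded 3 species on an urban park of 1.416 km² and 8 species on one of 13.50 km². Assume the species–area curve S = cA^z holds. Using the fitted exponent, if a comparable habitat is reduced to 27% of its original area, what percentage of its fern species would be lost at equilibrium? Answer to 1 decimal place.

z = ln(8/3) / ln(13.5/1.416) = 0.9808 / 2.2549 = 0.4350
S_new/S_old = (A_new/A_old)^z = 0.27^0.4350 = exp(0.4350 × -1.3093) = 0.5658
Fraction lost = 1 − 0.5658 = 0.4342

43.4%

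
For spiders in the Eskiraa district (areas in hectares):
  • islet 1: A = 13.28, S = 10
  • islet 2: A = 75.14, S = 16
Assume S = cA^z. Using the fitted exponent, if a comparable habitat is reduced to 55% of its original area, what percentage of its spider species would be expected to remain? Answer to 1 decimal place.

85.0%

z = ln(16/10) / ln(75.14/13.28) = 0.4700 / 1.7331 = 0.2712
S_new/S_old = (A_new/A_old)^z = 0.55^0.2712 = exp(0.2712 × -0.5978) = 0.8503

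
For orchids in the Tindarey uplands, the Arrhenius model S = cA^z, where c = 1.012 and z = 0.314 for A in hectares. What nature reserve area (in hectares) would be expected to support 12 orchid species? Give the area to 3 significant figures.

2630 hectares

12 = 1.012 × A^0.314  ⇒  A^0.314 = 12/1.012 = 11.86
ln A = ln(11.86) / 0.314 = 2.4730 / 0.314 = 7.8757
A = e^7.8757 ≈ 2633 hectares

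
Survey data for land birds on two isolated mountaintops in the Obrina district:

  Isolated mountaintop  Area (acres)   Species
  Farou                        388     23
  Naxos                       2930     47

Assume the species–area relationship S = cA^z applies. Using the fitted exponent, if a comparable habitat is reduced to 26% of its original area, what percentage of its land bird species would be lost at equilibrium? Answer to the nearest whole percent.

z = ln(47/23) / ln(2930/388) = 0.7147 / 2.0218 = 0.3535
S_new/S_old = (A_new/A_old)^z = 0.26^0.3535 = exp(0.3535 × -1.3471) = 0.6212
Fraction lost = 1 − 0.6212 = 0.3788

38%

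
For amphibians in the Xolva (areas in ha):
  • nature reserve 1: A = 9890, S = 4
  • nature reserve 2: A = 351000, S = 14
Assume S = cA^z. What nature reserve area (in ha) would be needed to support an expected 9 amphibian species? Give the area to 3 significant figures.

99700 ha

z = ln(14/4) / ln(351000/9890) = 1.2528 / 3.5693 = 0.3510
c = 4 / 9890^0.3510 = 4 / 25.25 = 0.1584
A = (9/0.1584)^(1/0.3510) ⇒ ln A = ln(56.81)/0.3510 = 11.5097
A = e^11.5097 ≈ 99679 ha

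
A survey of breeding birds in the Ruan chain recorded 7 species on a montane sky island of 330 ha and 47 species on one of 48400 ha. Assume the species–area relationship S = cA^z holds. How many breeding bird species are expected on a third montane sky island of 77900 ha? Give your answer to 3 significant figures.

56.4

z = ln(47/7) / ln(48400/330) = 1.9042 / 4.9882 = 0.3818
c = 7 / 330^0.3818 = 7 / 9.151 = 0.765
S₃ = 0.765 × 77900^0.3818 = 0.765 × 73.68 ≈ 56.36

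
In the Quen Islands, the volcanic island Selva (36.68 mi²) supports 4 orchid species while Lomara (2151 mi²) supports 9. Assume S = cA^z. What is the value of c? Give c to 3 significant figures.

z = ln(S₂/S₁) / ln(A₂/A₁) = ln(9/4) / ln(2151/36.68) = 0.8109 / 4.0715 = 0.1992
c = S₁ / A₁^z = 4 / 36.68^0.1992 = 4 / 2.049 = 1.952

1.95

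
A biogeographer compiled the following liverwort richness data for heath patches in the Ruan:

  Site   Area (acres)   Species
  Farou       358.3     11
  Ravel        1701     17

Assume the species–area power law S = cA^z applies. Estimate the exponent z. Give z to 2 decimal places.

Taking logs: ln S = ln c + z ln A, so z = (ln S₂ − ln S₁)/(ln A₂ − ln A₁).
z = ln(17/11) / ln(1701/358.3) = ln(1.545) / ln(4.747) = 0.4353 / 1.5576 = 0.2795

0.28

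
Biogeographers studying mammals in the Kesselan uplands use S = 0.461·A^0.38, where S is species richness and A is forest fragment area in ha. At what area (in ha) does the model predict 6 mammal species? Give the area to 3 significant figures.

6 = 0.461 × A^0.38  ⇒  A^0.38 = 6/0.461 = 13.02
ln A = ln(13.02) / 0.38 = 2.5661 / 0.38 = 6.7529
A = e^6.7529 ≈ 856.6 ha

857 ha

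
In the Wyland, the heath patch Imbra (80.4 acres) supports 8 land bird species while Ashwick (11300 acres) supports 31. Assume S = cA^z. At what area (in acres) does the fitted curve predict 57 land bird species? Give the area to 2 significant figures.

z = ln(31/8) / ln(11300/80.4) = 1.3545 / 4.9455 = 0.2739
c = 8 / 80.4^0.2739 = 8 / 3.325 = 2.406
A = (57/2.406)^(1/0.2739) ⇒ ln A = ln(23.69)/0.2739 = 11.5563
A = e^11.5563 ≈ 104432 acres

100000 acres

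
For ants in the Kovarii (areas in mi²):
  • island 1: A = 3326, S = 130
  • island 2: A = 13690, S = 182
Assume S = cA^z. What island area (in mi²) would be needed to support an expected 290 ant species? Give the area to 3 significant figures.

97100 mi²

z = ln(182/130) / ln(13690/3326) = 0.3365 / 1.4149 = 0.2378
c = 130 / 3326^0.2378 = 130 / 6.879 = 18.9
A = (290/18.9)^(1/0.2378) ⇒ ln A = ln(15.35)/0.2378 = 11.4835
A = e^11.4835 ≈ 97097 mi²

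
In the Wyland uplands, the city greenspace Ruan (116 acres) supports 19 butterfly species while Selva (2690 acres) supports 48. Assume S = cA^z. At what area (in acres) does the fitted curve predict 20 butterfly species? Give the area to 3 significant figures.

138 acres

z = ln(48/19) / ln(2690/116) = 0.9268 / 3.1437 = 0.2948
c = 19 / 116^0.2948 = 19 / 4.061 = 4.679
A = (20/4.679)^(1/0.2948) ⇒ ln A = ln(4.274)/0.2948 = 4.9276
A = e^4.9276 ≈ 138 acres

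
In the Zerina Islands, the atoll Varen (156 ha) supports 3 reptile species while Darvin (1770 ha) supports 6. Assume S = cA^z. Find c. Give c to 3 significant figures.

0.710

z = ln(S₂/S₁) / ln(A₂/A₁) = ln(6/3) / ln(1770/156) = 0.6931 / 2.4289 = 0.2854
c = S₁ / A₁^z = 3 / 156^0.2854 = 3 / 4.225 = 0.71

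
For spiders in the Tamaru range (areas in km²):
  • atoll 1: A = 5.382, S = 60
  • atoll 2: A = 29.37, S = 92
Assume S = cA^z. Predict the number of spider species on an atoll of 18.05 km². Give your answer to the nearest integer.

81

z = ln(92/60) / ln(29.37/5.382) = 0.4274 / 1.6969 = 0.2519
c = 60 / 5.382^0.2519 = 60 / 1.528 = 39.27
S₃ = 39.27 × 18.05^0.2519 = 39.27 × 2.073 ≈ 81.38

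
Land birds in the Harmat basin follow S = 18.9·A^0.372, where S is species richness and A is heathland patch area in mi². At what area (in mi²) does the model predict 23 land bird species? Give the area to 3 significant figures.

23 = 18.9 × A^0.372  ⇒  A^0.372 = 23/18.9 = 1.217
ln A = ln(1.217) / 0.372 = 0.1963 / 0.372 = 0.5278
A = e^0.5278 ≈ 1.695 mi²

1.70 mi²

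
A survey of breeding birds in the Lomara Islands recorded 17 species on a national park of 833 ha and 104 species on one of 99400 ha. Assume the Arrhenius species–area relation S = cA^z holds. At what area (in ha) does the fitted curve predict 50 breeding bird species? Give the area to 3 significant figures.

14400 ha

z = ln(104/17) / ln(99400/833) = 1.8112 / 4.7819 = 0.3788
c = 17 / 833^0.3788 = 17 / 12.77 = 1.331
A = (50/1.331)^(1/0.3788) ⇒ ln A = ln(37.56)/0.3788 = 9.5733
A = e^9.5733 ≈ 14376 ha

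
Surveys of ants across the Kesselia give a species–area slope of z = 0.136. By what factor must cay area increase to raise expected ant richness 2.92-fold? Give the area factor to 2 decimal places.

2642.00

(A₂/A₁)^0.136 = 2.92, so A₂/A₁ = 2.92^(1/0.136) = 2.92^7.353
ln(A₂/A₁) = ln 2.92 / 0.136 = 1.0716 / 0.136 = 7.8793
A₂/A₁ = e^7.8793 ≈ 2642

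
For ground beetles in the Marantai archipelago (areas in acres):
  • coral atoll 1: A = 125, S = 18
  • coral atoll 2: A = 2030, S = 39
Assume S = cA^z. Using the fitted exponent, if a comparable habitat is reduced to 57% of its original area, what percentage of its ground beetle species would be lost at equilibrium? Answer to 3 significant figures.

14.4%

z = ln(39/18) / ln(2030/125) = 0.7732 / 2.7875 = 0.2774
S_new/S_old = (A_new/A_old)^z = 0.57^0.2774 = exp(0.2774 × -0.5621) = 0.8556
Fraction lost = 1 − 0.8556 = 0.1444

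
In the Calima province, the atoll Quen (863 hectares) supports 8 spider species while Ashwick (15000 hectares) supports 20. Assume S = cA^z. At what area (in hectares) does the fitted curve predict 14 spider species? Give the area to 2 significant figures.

z = ln(20/8) / ln(15000/863) = 0.9163 / 2.8554 = 0.3209
c = 8 / 863^0.3209 = 8 / 8.753 = 0.914
A = (14/0.914)^(1/0.3209) ⇒ ln A = ln(15.32)/0.3209 = 8.5043
A = e^8.5043 ≈ 4936 hectares

4900 hectares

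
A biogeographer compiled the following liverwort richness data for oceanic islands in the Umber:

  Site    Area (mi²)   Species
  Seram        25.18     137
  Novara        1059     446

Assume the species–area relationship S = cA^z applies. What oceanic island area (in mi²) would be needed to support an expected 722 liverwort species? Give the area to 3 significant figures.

z = ln(446/137) / ln(1059/25.18) = 1.1803 / 3.7390 = 0.3157
c = 137 / 25.18^0.3157 = 137 / 2.769 = 49.48
A = (722/49.48)^(1/0.3157) ⇒ ln A = ln(14.59)/0.3157 = 8.4910
A = e^8.4910 ≈ 4871 mi²

4870 mi²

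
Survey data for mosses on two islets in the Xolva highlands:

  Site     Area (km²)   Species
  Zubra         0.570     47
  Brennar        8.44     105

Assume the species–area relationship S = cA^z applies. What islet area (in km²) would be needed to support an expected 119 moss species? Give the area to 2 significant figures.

z = ln(105/47) / ln(8.44/0.57) = 0.8038 / 2.6951 = 0.2982
c = 47 / 0.57^0.2982 = 47 / 0.8456 = 55.58
A = (119/55.58)^(1/0.2982) ⇒ ln A = ln(2.141)/0.2982 = 2.5526
A = e^2.5526 ≈ 12.84 km²

13 km²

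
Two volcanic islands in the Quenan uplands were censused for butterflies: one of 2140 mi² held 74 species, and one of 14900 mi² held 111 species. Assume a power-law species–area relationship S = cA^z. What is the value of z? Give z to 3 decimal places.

0.209

Taking logs: ln S = ln c + z ln A, so z = (ln S₂ − ln S₁)/(ln A₂ − ln A₁).
z = ln(111/74) / ln(14900/2140) = ln(1.5) / ln(6.963) = 0.4055 / 1.9406 = 0.2089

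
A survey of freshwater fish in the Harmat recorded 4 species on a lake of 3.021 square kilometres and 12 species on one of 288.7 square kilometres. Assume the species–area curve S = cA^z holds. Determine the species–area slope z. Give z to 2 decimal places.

Taking logs: ln S = ln c + z ln A, so z = (ln S₂ − ln S₁)/(ln A₂ − ln A₁).
z = ln(12/4) / ln(288.7/3.021) = ln(3) / ln(95.56) = 1.0986 / 4.5598 = 0.2409

0.24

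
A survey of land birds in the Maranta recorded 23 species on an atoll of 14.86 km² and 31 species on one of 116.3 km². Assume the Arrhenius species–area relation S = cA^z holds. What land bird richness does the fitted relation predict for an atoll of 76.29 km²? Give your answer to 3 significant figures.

29.2

z = ln(31/23) / ln(116.3/14.86) = 0.2985 / 2.0575 = 0.1451
c = 23 / 14.86^0.1451 = 23 / 1.479 = 15.55
S₃ = 15.55 × 76.29^0.1451 = 15.55 × 1.875 ≈ 29.16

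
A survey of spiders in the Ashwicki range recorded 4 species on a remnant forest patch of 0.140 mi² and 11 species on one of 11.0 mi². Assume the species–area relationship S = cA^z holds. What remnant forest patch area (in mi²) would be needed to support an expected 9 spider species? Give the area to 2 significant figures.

z = ln(11/4) / ln(11/0.14) = 1.0116 / 4.3640 = 0.2318
c = 4 / 0.14^0.2318 = 4 / 0.634 = 6.309
A = (9/6.309)^(1/0.2318) ⇒ ln A = ln(1.426)/0.2318 = 1.5322
A = e^1.5322 ≈ 4.628 mi²

4.6 mi²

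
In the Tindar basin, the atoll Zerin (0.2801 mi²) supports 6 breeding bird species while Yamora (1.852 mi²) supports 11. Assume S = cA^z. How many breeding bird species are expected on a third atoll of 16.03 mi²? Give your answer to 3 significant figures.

22.0

z = ln(11/6) / ln(1.852/0.2801) = 0.6061 / 1.8889 = 0.3209
c = 6 / 0.2801^0.3209 = 6 / 0.6647 = 9.026
S₃ = 9.026 × 16.03^0.3209 = 9.026 × 2.436 ≈ 21.99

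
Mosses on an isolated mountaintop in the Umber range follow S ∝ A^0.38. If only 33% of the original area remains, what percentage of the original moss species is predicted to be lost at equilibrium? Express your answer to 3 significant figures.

34.4%

S_new/S_old = (A_new/A_old)^z = 0.33^0.38
= exp(0.38 × ln 0.33) = exp(0.38 × -1.1087) = exp(-0.4213) ≈ 0.6562
Fraction lost = 1 − 0.6562 = 0.3438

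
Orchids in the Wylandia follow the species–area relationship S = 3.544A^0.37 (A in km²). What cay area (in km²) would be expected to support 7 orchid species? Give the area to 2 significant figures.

7 = 3.544 × A^0.37  ⇒  A^0.37 = 7/3.544 = 1.975
ln A = ln(1.975) / 0.37 = 0.6807 / 0.37 = 1.8396
A = e^1.8396 ≈ 6.294 km²

6.3 km²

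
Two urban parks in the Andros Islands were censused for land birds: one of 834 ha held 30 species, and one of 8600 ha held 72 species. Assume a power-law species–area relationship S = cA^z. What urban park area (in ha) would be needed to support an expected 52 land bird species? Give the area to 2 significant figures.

3600 ha

z = ln(72/30) / ln(8600/834) = 0.8755 / 2.3333 = 0.3752
c = 30 / 834^0.3752 = 30 / 12.48 = 2.405
A = (52/2.405)^(1/0.3752) ⇒ ln A = ln(21.62)/0.3752 = 8.1922
A = e^8.1922 ≈ 3613 ha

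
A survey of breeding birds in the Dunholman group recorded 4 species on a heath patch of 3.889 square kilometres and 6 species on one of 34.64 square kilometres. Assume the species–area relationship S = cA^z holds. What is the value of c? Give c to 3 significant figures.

z = ln(S₂/S₁) / ln(A₂/A₁) = ln(6/4) / ln(34.64/3.889) = 0.4055 / 2.1869 = 0.1854
c = S₁ / A₁^z = 4 / 3.889^0.1854 = 4 / 1.286 = 3.11

3.11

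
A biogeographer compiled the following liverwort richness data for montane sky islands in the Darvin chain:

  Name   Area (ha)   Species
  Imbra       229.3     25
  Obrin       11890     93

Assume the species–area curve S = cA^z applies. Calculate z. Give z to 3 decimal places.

Taking logs: ln S = ln c + z ln A, so z = (ln S₂ − ln S₁)/(ln A₂ − ln A₁).
z = ln(93/25) / ln(11890/229.3) = ln(3.72) / ln(51.85) = 1.3137 / 3.9484 = 0.3327

0.333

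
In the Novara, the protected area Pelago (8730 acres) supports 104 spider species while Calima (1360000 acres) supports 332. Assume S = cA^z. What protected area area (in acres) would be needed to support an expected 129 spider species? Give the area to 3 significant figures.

z = ln(332/104) / ln(1360000/8730) = 1.1607 / 5.0485 = 0.2299
c = 104 / 8730^0.2299 = 104 / 8.056 = 12.91
A = (129/12.91)^(1/0.2299) ⇒ ln A = ln(9.992)/0.2299 = 10.0115
A = e^10.0115 ≈ 22280 acres

22300 acres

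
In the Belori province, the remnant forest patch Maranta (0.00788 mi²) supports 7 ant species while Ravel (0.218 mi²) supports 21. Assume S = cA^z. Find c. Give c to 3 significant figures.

34.8

z = ln(S₂/S₁) / ln(A₂/A₁) = ln(21/7) / ln(0.218/0.00788) = 1.0986 / 3.3202 = 0.3309
c = S₁ / A₁^z = 7 / 0.00788^0.3309 = 7 / 0.2014 = 34.76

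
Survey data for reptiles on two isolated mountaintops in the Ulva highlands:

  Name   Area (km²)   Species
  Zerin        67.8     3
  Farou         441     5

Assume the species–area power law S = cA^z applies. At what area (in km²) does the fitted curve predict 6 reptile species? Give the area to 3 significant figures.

860 km²

z = ln(5/3) / ln(441/67.8) = 0.5108 / 1.8725 = 0.2728
c = 3 / 67.8^0.2728 = 3 / 3.159 = 0.9496
A = (6/0.9496)^(1/0.2728) ⇒ ln A = ln(6.318)/0.2728 = 6.7574
A = e^6.7574 ≈ 860.4 km²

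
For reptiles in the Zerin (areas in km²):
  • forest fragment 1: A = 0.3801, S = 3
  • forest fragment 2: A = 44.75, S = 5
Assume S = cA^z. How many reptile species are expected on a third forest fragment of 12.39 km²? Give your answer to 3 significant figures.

4.36

z = ln(5/3) / ln(44.75/0.3801) = 0.5108 / 4.7684 = 0.1071
c = 3 / 0.3801^0.1071 = 3 / 0.9016 = 3.328
S₃ = 3.328 × 12.39^0.1071 = 3.328 × 1.309 ≈ 4.357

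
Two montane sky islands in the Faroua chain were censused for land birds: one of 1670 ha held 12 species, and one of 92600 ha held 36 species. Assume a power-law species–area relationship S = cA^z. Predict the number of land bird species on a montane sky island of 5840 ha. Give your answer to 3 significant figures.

z = ln(36/12) / ln(92600/1670) = 1.0986 / 4.0155 = 0.2736
c = 12 / 1670^0.2736 = 12 / 7.616 = 1.576
S₃ = 1.576 × 5840^0.2736 = 1.576 × 10.73 ≈ 16.9

16.9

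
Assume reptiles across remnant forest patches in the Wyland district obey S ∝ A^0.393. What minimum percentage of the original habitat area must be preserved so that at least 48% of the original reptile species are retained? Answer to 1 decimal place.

15.4%

Need (A_new/A_old)^0.393 = 0.48, so A_new/A_old = 0.48^(1/0.393) = 0.48^2.545
ln(A_new/A_old) = ln 0.48 / 0.393 = -0.7340 / 0.393 = -1.8676
A_new/A_old = e^-1.8676 ≈ 0.1545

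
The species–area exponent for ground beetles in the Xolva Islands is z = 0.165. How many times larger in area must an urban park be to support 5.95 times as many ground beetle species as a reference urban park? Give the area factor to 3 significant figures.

(A₂/A₁)^0.165 = 5.95, so A₂/A₁ = 5.95^(1/0.165) = 5.95^6.061
ln(A₂/A₁) = ln 5.95 / 0.165 = 1.7834 / 0.165 = 10.8084
A₂/A₁ = e^10.8084 ≈ 49436

49400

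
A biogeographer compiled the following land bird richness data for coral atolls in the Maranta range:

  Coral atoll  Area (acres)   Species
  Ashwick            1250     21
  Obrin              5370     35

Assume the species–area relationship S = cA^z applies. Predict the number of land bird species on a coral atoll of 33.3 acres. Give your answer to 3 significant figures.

z = ln(35/21) / ln(5370/1250) = 0.5108 / 1.4577 = 0.3504
c = 21 / 1250^0.3504 = 21 / 12.17 = 1.726
S₃ = 1.726 × 33.3^0.3504 = 1.726 × 3.416 ≈ 5.895

5.89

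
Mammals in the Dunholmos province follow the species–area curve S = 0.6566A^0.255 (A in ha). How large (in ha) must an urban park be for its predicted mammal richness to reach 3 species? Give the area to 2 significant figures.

3 = 0.6566 × A^0.255  ⇒  A^0.255 = 3/0.6566 = 4.569
ln A = ln(4.569) / 0.255 = 1.5193 / 0.255 = 5.9580
A = e^5.9580 ≈ 386.8 ha

390 ha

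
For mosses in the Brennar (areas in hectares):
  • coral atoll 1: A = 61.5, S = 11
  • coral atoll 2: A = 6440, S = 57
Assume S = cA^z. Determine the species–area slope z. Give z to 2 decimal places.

Taking logs: ln S = ln c + z ln A, so z = (ln S₂ − ln S₁)/(ln A₂ − ln A₁).
z = ln(57/11) / ln(6440/61.5) = ln(5.182) / ln(104.7) = 1.6452 / 4.6512 = 0.3537

0.35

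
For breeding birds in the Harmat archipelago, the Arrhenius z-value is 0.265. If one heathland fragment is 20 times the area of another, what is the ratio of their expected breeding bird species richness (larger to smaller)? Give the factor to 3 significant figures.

S₂/S₁ = (A₂/A₁)^z = 20^0.265
ln(S₂/S₁) = 0.265 × ln 20 = 0.265 × 2.9957 = 0.7939
S₂/S₁ = e^0.7939 ≈ 2.212

2.21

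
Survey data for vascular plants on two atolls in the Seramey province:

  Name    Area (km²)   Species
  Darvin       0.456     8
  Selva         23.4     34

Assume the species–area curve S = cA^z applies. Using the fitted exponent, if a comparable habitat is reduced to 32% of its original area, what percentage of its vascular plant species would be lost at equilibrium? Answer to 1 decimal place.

34.2%

z = ln(34/8) / ln(23.4/0.456) = 1.4469 / 3.9380 = 0.3674
S_new/S_old = (A_new/A_old)^z = 0.32^0.3674 = exp(0.3674 × -1.1394) = 0.6579
Fraction lost = 1 − 0.6579 = 0.3421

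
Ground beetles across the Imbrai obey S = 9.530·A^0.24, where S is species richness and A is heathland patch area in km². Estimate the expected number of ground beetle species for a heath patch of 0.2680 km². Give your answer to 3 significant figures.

6.95

S = 9.53 × 0.268^0.24
ln S = ln 9.53 + 0.24 × ln 0.268 = 2.2544 + 0.24 × -1.3168 = 1.9384
S = e^1.9384 ≈ 6.948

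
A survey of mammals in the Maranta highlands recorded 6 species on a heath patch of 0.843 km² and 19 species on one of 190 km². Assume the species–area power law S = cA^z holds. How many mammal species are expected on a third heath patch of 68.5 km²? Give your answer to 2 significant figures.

z = ln(19/6) / ln(190/0.843) = 1.1527 / 5.4178 = 0.2128
c = 6 / 0.843^0.2128 = 6 / 0.9643 = 6.222
S₃ = 6.222 × 68.5^0.2128 = 6.222 × 2.458 ≈ 15.29

15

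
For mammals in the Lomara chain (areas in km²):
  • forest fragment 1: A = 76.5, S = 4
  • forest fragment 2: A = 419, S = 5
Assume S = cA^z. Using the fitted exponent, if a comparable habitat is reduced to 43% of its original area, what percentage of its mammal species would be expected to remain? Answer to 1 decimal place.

z = ln(5/4) / ln(419/76.5) = 0.2231 / 1.7006 = 0.1312
S_new/S_old = (A_new/A_old)^z = 0.43^0.1312 = exp(0.1312 × -0.8440) = 0.8952

89.5%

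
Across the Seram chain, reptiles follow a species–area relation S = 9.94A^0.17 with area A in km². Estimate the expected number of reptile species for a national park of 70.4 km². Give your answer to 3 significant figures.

20.5

S = 9.94 × 70.4^0.17
ln S = ln 9.94 + 0.17 × ln 70.4 = 2.2966 + 0.17 × 4.2542 = 3.0198
S = e^3.0198 ≈ 20.49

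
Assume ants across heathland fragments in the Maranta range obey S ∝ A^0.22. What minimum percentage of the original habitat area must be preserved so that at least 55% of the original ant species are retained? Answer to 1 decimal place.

Need (A_new/A_old)^0.22 = 0.55, so A_new/A_old = 0.55^(1/0.22) = 0.55^4.545
ln(A_new/A_old) = ln 0.55 / 0.22 = -0.5978 / 0.22 = -2.7174
A_new/A_old = e^-2.7174 ≈ 0.06604

6.6%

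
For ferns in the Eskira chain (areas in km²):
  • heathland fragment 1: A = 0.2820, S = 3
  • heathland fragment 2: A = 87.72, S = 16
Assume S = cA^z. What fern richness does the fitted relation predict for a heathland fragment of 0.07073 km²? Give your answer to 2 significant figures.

z = ln(16/3) / ln(87.72/0.282) = 1.6740 / 5.7400 = 0.2916
c = 3 / 0.282^0.2916 = 3 / 0.6913 = 4.34
S₃ = 4.34 × 0.07073^0.2916 = 4.34 × 0.4619 ≈ 2.004

2.0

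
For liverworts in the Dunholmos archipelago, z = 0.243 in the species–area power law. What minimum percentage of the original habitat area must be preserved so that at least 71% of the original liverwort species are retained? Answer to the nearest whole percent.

Need (A_new/A_old)^0.243 = 0.71, so A_new/A_old = 0.71^(1/0.243) = 0.71^4.115
ln(A_new/A_old) = ln 0.71 / 0.243 = -0.3425 / 0.243 = -1.4094
A_new/A_old = e^-1.4094 ≈ 0.2443

24%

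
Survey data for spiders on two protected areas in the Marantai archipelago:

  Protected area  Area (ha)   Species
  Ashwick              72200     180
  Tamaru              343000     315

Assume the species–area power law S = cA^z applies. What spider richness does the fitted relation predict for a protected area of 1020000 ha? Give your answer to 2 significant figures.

470

z = ln(315/180) / ln(343000/72200) = 0.5596 / 1.5583 = 0.3591
c = 180 / 72200^0.3591 = 180 / 55.57 = 3.239
S₃ = 3.239 × 1020000^0.3591 = 3.239 × 143.8 ≈ 465.9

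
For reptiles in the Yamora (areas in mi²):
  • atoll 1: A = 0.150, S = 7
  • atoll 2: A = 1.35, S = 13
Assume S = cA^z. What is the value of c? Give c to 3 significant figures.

z = ln(S₂/S₁) / ln(A₂/A₁) = ln(13/7) / ln(1.35/0.15) = 0.6190 / 2.1972 = 0.2817
c = S₁ / A₁^z = 7 / 0.15^0.2817 = 7 / 0.586 = 11.95

11.9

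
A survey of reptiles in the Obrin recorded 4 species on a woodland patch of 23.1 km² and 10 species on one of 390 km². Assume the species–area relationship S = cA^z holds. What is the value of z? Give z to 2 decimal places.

Taking logs: ln S = ln c + z ln A, so z = (ln S₂ − ln S₁)/(ln A₂ − ln A₁).
z = ln(10/4) / ln(390/23.1) = ln(2.5) / ln(16.88) = 0.9163 / 2.8263 = 0.3242

0.32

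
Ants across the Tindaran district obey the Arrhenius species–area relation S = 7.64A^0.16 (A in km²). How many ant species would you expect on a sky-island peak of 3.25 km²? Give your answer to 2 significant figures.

S = 7.64 × 3.25^0.16
ln S = ln 7.64 + 0.16 × ln 3.25 = 2.0334 + 0.16 × 1.1787 = 2.2220
S = e^2.2220 ≈ 9.226

9.2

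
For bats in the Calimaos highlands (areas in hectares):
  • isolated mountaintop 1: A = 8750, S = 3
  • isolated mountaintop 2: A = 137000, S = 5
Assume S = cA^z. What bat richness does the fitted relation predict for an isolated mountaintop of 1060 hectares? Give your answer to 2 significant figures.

2.0

z = ln(5/3) / ln(137000/8750) = 0.5108 / 2.7509 = 0.1857
c = 3 / 8750^0.1857 = 3 / 5.395 = 0.5561
S₃ = 0.5561 × 1060^0.1857 = 0.5561 × 3.646 ≈ 2.027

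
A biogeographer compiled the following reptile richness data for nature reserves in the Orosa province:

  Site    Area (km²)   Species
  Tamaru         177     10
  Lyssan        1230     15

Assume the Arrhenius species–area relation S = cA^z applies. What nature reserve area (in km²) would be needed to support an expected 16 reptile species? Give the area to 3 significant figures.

1670 km²

z = ln(15/10) / ln(1230/177) = 0.4055 / 1.9386 = 0.2092
c = 10 / 177^0.2092 = 10 / 2.952 = 3.387
A = (16/3.387)^(1/0.2092) ⇒ ln A = ln(4.724)/0.2092 = 7.4233
A = e^7.4233 ≈ 1675 km²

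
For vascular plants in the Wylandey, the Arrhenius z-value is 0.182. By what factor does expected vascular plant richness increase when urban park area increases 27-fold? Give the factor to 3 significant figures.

S₂/S₁ = (A₂/A₁)^z = 27^0.182
ln(S₂/S₁) = 0.182 × ln 27 = 0.182 × 3.2958 = 0.5998
S₂/S₁ = e^0.5998 ≈ 1.822

1.82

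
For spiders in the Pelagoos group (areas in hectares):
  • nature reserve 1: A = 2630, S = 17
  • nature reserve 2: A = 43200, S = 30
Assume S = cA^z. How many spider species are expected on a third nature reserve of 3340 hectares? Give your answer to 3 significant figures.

17.8

z = ln(30/17) / ln(43200/2630) = 0.5680 / 2.7989 = 0.2029
c = 17 / 2630^0.2029 = 17 / 4.943 = 3.439
S₃ = 3.439 × 3340^0.2029 = 3.439 × 5.189 ≈ 17.84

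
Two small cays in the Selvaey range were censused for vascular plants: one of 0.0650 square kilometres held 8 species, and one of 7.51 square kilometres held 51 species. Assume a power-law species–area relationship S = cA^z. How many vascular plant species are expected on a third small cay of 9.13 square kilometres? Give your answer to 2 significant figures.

55

z = ln(51/8) / ln(7.51/0.065) = 1.8524 / 4.7496 = 0.3900
c = 8 / 0.065^0.3900 = 8 / 0.3444 = 23.23
S₃ = 23.23 × 9.13^0.3900 = 23.23 × 2.369 ≈ 55.04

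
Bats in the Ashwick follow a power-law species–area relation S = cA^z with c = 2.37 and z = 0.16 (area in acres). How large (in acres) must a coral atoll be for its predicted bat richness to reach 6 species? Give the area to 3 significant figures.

332 acres

6 = 2.37 × A^0.16  ⇒  A^0.16 = 6/2.37 = 2.532
ln A = ln(2.532) / 0.16 = 0.9289 / 0.16 = 5.8054
A = e^5.8054 ≈ 332.1 acres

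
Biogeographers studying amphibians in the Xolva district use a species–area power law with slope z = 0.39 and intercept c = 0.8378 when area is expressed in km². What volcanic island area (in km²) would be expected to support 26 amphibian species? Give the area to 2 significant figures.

26 = 0.8378 × A^0.39  ⇒  A^0.39 = 26/0.8378 = 31.03
ln A = ln(31.03) / 0.39 = 3.4351 / 0.39 = 8.8079
A = e^8.8079 ≈ 6687 km²

6700 km²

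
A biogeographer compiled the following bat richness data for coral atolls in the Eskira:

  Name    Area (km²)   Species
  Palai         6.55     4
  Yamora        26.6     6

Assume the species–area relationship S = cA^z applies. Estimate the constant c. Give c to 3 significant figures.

z = ln(S₂/S₁) / ln(A₂/A₁) = ln(6/4) / ln(26.6/6.55) = 0.4055 / 1.4014 = 0.2893
c = S₁ / A₁^z = 4 / 6.55^0.2893 = 4 / 1.722 = 2.322

2.32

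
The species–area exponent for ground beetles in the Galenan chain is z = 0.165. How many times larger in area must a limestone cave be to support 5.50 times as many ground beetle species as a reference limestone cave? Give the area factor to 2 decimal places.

(A₂/A₁)^0.165 = 5.5, so A₂/A₁ = 5.5^(1/0.165) = 5.5^6.061
ln(A₂/A₁) = ln 5.5 / 0.165 = 1.7047 / 0.165 = 10.3318
A₂/A₁ = e^10.3318 ≈ 30694

30693.51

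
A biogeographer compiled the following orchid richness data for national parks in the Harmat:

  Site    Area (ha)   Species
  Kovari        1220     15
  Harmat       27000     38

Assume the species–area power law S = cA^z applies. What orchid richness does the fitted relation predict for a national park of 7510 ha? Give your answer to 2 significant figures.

z = ln(38/15) / ln(27000/1220) = 0.9295 / 3.0970 = 0.3001
c = 15 / 1220^0.3001 = 15 / 8.44 = 1.777
S₃ = 1.777 × 7510^0.3001 = 1.777 × 14.56 ≈ 25.88

26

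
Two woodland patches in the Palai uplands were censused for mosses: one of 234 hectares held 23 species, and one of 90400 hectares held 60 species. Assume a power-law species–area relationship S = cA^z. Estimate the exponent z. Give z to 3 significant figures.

Taking logs: ln S = ln c + z ln A, so z = (ln S₂ − ln S₁)/(ln A₂ − ln A₁).
z = ln(60/23) / ln(90400/234) = ln(2.609) / ln(386.3) = 0.9589 / 5.9567 = 0.1610

0.161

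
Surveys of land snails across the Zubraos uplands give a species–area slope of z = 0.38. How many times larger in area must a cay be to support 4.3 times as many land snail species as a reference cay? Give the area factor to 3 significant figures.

46.5

(A₂/A₁)^0.38 = 4.3, so A₂/A₁ = 4.3^(1/0.38) = 4.3^2.632
ln(A₂/A₁) = ln 4.3 / 0.38 = 1.4586 / 0.38 = 3.8385
A₂/A₁ = e^3.8385 ≈ 46.45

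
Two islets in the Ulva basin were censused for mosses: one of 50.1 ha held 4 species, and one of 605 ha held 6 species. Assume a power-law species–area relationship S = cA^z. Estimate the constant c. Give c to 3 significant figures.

z = ln(S₂/S₁) / ln(A₂/A₁) = ln(6/4) / ln(605/50.1) = 0.4055 / 2.4912 = 0.1628
c = S₁ / A₁^z = 4 / 50.1^0.1628 = 4 / 1.891 = 2.115

2.12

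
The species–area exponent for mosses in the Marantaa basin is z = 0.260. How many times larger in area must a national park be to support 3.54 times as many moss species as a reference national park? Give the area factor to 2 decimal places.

129.29

(A₂/A₁)^0.26 = 3.54, so A₂/A₁ = 3.54^(1/0.26) = 3.54^3.846
ln(A₂/A₁) = ln 3.54 / 0.26 = 1.2641 / 0.26 = 4.8620
A₂/A₁ = e^4.8620 ≈ 129.3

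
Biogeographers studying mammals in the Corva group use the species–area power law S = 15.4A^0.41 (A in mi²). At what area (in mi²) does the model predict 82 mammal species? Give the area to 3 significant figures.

82 = 15.4 × A^0.41  ⇒  A^0.41 = 82/15.4 = 5.325
ln A = ln(5.325) / 0.41 = 1.6724 / 0.41 = 4.0789
A = e^4.0789 ≈ 59.08 mi²

59.1 mi²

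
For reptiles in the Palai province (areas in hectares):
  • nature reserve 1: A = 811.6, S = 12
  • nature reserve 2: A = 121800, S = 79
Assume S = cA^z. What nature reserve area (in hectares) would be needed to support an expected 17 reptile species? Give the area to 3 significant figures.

2050 hectares

z = ln(79/12) / ln(121800/811.6) = 1.8845 / 5.0111 = 0.3761
c = 12 / 811.6^0.3761 = 12 / 12.42 = 0.9662
A = (17/0.9662)^(1/0.3761) ⇒ ln A = ln(17.59)/0.3761 = 7.6252
A = e^7.6252 ≈ 2049 hectares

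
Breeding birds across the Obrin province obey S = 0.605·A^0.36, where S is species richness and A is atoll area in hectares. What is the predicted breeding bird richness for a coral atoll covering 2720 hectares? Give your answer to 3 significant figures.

S = 0.605 × 2720^0.36
ln S = ln 0.605 + 0.36 × ln 2720 = -0.5025 + 0.36 × 7.9084 = 2.3445
S = e^2.3445 ≈ 10.43

10.4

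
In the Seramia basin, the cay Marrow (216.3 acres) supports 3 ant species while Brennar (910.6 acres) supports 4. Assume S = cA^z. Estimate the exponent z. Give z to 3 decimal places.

0.200

Taking logs: ln S = ln c + z ln A, so z = (ln S₂ − ln S₁)/(ln A₂ − ln A₁).
z = ln(4/3) / ln(910.6/216.3) = ln(1.333) / ln(4.21) = 0.2877 / 1.4374 = 0.2001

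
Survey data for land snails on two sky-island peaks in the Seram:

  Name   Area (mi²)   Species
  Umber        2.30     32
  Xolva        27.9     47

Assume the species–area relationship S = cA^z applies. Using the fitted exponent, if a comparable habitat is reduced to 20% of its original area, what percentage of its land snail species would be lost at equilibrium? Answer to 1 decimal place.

22.0%

z = ln(47/32) / ln(27.9/2.3) = 0.3844 / 2.4957 = 0.1540
S_new/S_old = (A_new/A_old)^z = 0.2^0.1540 = exp(0.1540 × -1.6094) = 0.7804
Fraction lost = 1 − 0.7804 = 0.2196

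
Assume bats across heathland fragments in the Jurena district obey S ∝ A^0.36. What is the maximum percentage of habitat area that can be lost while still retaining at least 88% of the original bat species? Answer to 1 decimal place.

29.9%

Need (A_new/A_old)^0.36 = 0.88, so A_new/A_old = 0.88^(1/0.36) = 0.88^2.778
ln(A_new/A_old) = ln 0.88 / 0.36 = -0.1278 / 0.36 = -0.3551
A_new/A_old = e^-0.3551 ≈ 0.7011
Fraction that can be lost = 1 − 0.7011 = 0.2989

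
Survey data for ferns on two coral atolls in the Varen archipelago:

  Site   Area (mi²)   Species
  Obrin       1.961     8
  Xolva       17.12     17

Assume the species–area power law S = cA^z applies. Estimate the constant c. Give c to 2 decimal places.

z = ln(S₂/S₁) / ln(A₂/A₁) = ln(17/8) / ln(17.12/1.961) = 0.7538 / 2.1668 = 0.3479
c = S₁ / A₁^z = 8 / 1.961^0.3479 = 8 / 1.264 = 6.329

6.33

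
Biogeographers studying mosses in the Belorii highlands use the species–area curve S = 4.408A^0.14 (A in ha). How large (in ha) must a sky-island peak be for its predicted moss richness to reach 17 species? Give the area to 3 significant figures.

15400 ha

17 = 4.408 × A^0.14  ⇒  A^0.14 = 17/4.408 = 3.857
ln A = ln(3.857) / 0.14 = 1.3498 / 0.14 = 9.6414
A = e^9.6414 ≈ 15388 ha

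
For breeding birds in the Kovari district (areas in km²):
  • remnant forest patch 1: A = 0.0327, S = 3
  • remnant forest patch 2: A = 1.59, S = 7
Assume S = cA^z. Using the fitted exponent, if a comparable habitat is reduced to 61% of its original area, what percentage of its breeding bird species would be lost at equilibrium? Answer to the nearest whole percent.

z = ln(7/3) / ln(1.59/0.0327) = 0.8473 / 3.8841 = 0.2181
S_new/S_old = (A_new/A_old)^z = 0.61^0.2181 = exp(0.2181 × -0.4943) = 0.8978
Fraction lost = 1 − 0.8978 = 0.1022

10%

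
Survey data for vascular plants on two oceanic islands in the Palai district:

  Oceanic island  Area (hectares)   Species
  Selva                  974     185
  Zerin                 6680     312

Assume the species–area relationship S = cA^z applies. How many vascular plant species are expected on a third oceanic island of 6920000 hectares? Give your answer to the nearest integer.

z = ln(312/185) / ln(6680/974) = 0.5226 / 1.9255 = 0.2714
c = 185 / 974^0.2714 = 185 / 6.475 = 28.57
S₃ = 28.57 × 6920000^0.2714 = 28.57 × 71.89 ≈ 2054

2054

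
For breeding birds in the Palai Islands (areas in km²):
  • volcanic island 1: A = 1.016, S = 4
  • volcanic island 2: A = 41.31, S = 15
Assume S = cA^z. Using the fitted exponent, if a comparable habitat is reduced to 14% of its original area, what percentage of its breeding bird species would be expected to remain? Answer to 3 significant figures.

49.6%

z = ln(15/4) / ln(41.31/1.016) = 1.3218 / 3.7052 = 0.3567
S_new/S_old = (A_new/A_old)^z = 0.14^0.3567 = exp(0.3567 × -1.9661) = 0.4959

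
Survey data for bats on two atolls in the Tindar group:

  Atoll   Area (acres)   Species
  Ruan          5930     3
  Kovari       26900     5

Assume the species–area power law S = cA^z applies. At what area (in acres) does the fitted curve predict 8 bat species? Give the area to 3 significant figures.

z = ln(5/3) / ln(26900/5930) = 0.5108 / 1.5121 = 0.3378
c = 3 / 5930^0.3378 = 3 / 18.82 = 0.1594
A = (8/0.1594)^(1/0.3378) ⇒ ln A = ln(50.19)/0.3378 = 11.5911
A = e^11.5911 ≈ 108136 acres

108000 acres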